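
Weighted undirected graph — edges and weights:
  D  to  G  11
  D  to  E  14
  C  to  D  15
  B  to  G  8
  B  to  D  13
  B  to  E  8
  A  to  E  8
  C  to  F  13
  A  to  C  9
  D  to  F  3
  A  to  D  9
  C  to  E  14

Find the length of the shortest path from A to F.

12

A few of the A→F routes:
A → C → F: 9 + 13 = 22
A → E → D → F: 8 + 14 + 3 = 25
A → D → F: 9 + 3 = 12
Shortest: 12.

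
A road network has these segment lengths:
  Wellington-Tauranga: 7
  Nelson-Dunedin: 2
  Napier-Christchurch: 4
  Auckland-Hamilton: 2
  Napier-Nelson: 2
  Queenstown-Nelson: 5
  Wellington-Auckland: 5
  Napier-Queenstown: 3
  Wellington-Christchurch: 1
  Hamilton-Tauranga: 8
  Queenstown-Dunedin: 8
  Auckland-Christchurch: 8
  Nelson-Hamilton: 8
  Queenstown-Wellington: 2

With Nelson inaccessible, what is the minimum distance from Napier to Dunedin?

11

Routes from Napier to Dunedin avoiding Nelson:
Napier → Queenstown → Dunedin: 3 + 8 = 11
Napier → Christchurch → Auckland → Hamilton → Tauranga → Wellington → Queenstown → Dunedin: 4 + 8 + 2 + 8 + 7 + 2 + 8 = 39
Napier → Christchurch → Auckland → Wellington → Queenstown → Dunedin: 4 + 8 + 5 + 2 + 8 = 27
Napier → Christchurch → Wellington → Queenstown → Dunedin: 4 + 1 + 2 + 8 = 15
Best route has total 11.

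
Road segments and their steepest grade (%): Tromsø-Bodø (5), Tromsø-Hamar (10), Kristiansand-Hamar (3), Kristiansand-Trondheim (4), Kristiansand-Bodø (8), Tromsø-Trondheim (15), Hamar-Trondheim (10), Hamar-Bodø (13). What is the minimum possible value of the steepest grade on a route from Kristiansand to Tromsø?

A few of the Kristiansand→Tromsø routes:
Kristiansand → Bodø → Tromsø: max(8, 5) = 8
Kristiansand → Hamar → Tromsø: max(3, 10) = 10
Kristiansand → Trondheim → Hamar → Tromsø: max(4, 10, 10) = 10
Best route has worst link 8%.

8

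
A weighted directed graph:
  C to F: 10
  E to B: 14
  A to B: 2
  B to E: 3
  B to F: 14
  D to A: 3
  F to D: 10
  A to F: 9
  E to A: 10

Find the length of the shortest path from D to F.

Routes from D to F:
D→A→B→F: 3 + 2 + 14 = 19
D→A→F: 3 + 9 = 12
Shortest: 12.

12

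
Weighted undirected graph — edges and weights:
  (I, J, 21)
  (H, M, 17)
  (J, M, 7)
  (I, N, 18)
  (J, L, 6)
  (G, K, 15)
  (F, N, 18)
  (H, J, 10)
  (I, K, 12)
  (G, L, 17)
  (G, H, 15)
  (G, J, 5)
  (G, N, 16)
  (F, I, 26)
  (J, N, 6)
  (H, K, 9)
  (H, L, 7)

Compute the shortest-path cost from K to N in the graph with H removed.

Comparing a few candidate routes:
K-I-J-G-N: 12 + 21 + 5 + 16 = 54
K-G-N: 15 + 16 = 31
K-I-N: 12 + 18 = 30
K-G-L-J-N: 15 + 17 + 6 + 6 = 44
K-G-J-N: 15 + 5 + 6 = 26
K-I-J-N: 12 + 21 + 6 = 39
The minimum is 26.

26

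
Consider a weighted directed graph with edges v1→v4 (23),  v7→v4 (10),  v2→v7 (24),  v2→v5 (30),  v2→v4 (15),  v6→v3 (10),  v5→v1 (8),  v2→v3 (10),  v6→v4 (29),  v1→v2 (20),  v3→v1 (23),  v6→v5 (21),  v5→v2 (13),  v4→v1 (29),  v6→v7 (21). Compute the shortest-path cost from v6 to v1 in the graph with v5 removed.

Candidate routes:
v6 - v3 - v1: 10 + 23 = 33
v6 - v7 - v4 - v1: 21 + 10 + 29 = 60
v6 - v4 - v1: 29 + 29 = 58
Shortest: 33.

33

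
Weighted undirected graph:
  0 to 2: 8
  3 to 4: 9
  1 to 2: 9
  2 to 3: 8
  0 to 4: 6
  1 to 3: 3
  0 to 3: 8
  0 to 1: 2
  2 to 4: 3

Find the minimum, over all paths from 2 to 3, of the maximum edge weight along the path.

6

Some routes from 2 to 3:
2-3: max(8) = 8
2-4-0-3: max(3, 6, 8) = 8
2-4-0-1-3: max(3, 6, 2, 3) = 6
2-0-3: max(8, 8) = 8
2-0-1-3: max(8, 2, 3) = 8
Best route has worst link 6.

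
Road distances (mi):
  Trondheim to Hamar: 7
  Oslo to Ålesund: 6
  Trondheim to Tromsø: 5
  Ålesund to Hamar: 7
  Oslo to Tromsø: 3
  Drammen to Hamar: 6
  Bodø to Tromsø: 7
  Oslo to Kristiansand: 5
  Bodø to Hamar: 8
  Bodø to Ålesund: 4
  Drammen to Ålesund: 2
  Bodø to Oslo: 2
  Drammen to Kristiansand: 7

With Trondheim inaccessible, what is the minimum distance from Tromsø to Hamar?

Some routes from Tromsø to Hamar avoiding Trondheim:
Tromsø - Oslo - Ålesund - Hamar: 3 + 6 + 7 = 16
Tromsø - Oslo - Bodø - Hamar: 3 + 2 + 8 = 13
Tromsø - Bodø - Hamar: 7 + 8 = 15
Shortest: 13 mi.

13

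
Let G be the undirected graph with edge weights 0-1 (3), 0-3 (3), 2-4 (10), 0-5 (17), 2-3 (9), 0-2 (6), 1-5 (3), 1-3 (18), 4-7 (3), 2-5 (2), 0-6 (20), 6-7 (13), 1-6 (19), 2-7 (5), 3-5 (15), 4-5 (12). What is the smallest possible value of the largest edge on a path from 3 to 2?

3

Comparing a few candidate routes:
3→0→1→5→4→7→2: max(3, 3, 3, 12, 3, 5) = 12
3→0→1→5→4→2: max(3, 3, 3, 12, 10) = 12
3→2: max(9) = 9
3→0→2: max(3, 6) = 6
3→0→1→5→2: max(3, 3, 3, 2) = 3
The minimum achievable maximum is 3.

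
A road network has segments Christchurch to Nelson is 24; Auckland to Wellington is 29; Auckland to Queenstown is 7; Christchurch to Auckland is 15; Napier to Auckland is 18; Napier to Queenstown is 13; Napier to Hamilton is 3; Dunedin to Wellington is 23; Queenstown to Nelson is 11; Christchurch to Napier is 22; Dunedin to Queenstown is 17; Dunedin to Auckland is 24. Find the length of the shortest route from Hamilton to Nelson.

27

Checking several routes:
Hamilton→Napier→Christchurch→Nelson: 3 + 22 + 24 = 49
Hamilton→Napier→Auckland→Queenstown→Nelson: 3 + 18 + 7 + 11 = 39
Hamilton→Napier→Queenstown→Nelson: 3 + 13 + 11 = 27
Shortest: 27.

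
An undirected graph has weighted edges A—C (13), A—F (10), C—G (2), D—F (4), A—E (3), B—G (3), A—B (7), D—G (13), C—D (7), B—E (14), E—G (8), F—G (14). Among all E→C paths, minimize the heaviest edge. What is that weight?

Some routes from E to C:
E-G-C: max(8, 2) = 8
E-A-B-G-C: max(3, 7, 3, 2) = 7
E-A-F-D-C: max(3, 10, 4, 7) = 10
E-G-B-A-F-D-C: max(8, 3, 7, 10, 4, 7) = 10
E-A-B-G-D-C: max(3, 7, 3, 13, 7) = 13
Best route has worst link 7.

7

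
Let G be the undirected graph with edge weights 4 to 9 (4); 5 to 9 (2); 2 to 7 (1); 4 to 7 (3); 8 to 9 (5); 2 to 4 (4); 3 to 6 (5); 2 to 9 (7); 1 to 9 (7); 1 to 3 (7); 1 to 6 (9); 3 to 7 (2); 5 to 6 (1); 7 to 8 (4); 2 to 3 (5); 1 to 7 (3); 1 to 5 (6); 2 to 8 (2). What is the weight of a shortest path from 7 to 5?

8

Checking several routes:
7 → 4 → 9 → 5: 3 + 4 + 2 = 9
7 → 2 → 9 → 5: 1 + 7 + 2 = 10
7 → 3 → 6 → 5: 2 + 5 + 1 = 8
7 → 2 → 8 → 9 → 5: 1 + 2 + 5 + 2 = 10
7 → 1 → 5: 3 + 6 = 9
The minimum is 8.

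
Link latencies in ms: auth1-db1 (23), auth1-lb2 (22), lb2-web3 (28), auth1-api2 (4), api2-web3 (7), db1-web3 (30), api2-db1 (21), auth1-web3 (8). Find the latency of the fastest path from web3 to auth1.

8

Paths from web3 to auth1:
web3 - api2 - auth1: 7 + 4 = 11
web3 - api2 - db1 - auth1: 7 + 21 + 23 = 51
web3 - lb2 - auth1: 28 + 22 = 50
web3 - auth1: 8
web3 - db1 - auth1: 30 + 23 = 53
web3 - db1 - api2 - auth1: 30 + 21 + 4 = 55
Best route has total 8 ms.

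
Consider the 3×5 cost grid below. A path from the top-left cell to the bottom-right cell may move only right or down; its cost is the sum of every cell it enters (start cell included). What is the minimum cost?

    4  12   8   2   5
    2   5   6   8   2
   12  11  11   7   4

31

One optimal route is (0,0) → (1,0) → (1,1) → (1,2) → (1,3) → (1,4) → (2,4).
Its cost is 4 + 2 + 5 + 6 + 8 + 2 + 4 = 31.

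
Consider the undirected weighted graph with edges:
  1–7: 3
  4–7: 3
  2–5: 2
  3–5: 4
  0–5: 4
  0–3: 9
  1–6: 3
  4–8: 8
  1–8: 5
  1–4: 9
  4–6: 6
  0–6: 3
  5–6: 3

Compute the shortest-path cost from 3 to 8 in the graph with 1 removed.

21

Comparing a few candidate routes:
3 -> 5 -> 6 -> 4 -> 8: 4 + 3 + 6 + 8 = 21
3 -> 5 -> 0 -> 6 -> 4 -> 8: 4 + 4 + 3 + 6 + 8 = 25
3 -> 0 -> 6 -> 4 -> 8: 9 + 3 + 6 + 8 = 26
Shortest: 21.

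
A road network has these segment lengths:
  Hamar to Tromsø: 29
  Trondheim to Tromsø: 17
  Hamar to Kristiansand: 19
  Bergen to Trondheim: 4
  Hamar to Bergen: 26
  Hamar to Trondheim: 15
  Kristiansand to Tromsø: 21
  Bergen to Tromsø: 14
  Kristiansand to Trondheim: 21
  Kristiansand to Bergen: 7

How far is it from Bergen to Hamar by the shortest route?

19

Comparing a few candidate routes:
Bergen → Kristiansand → Hamar: 7 + 19 = 26
Bergen → Tromsø → Hamar: 14 + 29 = 43
Bergen → Hamar: 26
Bergen → Trondheim → Hamar: 4 + 15 = 19
The minimum is 19.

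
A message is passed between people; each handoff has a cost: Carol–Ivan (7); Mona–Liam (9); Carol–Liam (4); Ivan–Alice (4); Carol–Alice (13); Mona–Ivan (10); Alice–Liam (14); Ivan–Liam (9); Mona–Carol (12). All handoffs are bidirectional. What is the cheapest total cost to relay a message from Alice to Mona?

14

A few of the Alice→Mona routes:
Alice-Liam-Mona: 14 + 9 = 23
Alice-Ivan-Liam-Mona: 4 + 9 + 9 = 22
Alice-Ivan-Mona: 4 + 10 = 14
Shortest: 14.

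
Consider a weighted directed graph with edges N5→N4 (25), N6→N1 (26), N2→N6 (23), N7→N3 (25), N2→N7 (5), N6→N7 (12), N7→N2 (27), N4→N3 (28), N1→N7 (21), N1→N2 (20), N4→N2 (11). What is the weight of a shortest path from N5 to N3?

Routes from N5 to N3:
N5 -> N4 -> N3: 25 + 28 = 53
N5 -> N4 -> N2 -> N6 -> N1 -> N7 -> N3: 25 + 11 + 23 + 26 + 21 + 25 = 131
N5 -> N4 -> N2 -> N6 -> N7 -> N3: 25 + 11 + 23 + 12 + 25 = 96
N5 -> N4 -> N2 -> N7 -> N3: 25 + 11 + 5 + 25 = 66
Shortest: 53.

53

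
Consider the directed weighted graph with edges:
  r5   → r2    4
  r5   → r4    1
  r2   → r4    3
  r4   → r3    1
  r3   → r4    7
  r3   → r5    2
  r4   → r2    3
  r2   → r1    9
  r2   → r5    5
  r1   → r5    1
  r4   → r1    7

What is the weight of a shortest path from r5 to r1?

Routes from r5 to r1:
r5 → r4 → r2 → r1: 1 + 3 + 9 = 13
r5 → r2 → r4 → r1: 4 + 3 + 7 = 14
r5 → r2 → r1: 4 + 9 = 13
r5 → r4 → r1: 1 + 7 = 8
Shortest: 8.

8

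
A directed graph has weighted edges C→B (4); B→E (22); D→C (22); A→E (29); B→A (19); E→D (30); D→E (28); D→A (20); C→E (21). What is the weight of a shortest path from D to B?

26

Paths from D to B:
D-C-B: 22 + 4 = 26
Best route has total 26.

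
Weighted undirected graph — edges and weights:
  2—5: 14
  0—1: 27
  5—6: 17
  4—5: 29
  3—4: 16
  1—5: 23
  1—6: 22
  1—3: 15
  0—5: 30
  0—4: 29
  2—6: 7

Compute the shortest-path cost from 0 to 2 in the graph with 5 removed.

Paths from 0 to 2 avoiding 5:
0-4-3-1-6-2: 29 + 16 + 15 + 22 + 7 = 89
0-1-6-2: 27 + 22 + 7 = 56
Shortest: 56.

56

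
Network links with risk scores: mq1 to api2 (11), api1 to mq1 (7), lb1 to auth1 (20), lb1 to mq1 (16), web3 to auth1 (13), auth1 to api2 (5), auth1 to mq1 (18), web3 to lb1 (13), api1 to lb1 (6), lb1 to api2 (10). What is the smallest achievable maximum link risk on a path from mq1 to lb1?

Some routes from mq1 to lb1:
mq1 → api2 → lb1: max(11, 10) = 11
mq1 → api1 → lb1: max(7, 6) = 7
mq1 → api2 → auth1 → web3 → lb1: max(11, 5, 13, 13) = 13
Best route has worst link 7.

7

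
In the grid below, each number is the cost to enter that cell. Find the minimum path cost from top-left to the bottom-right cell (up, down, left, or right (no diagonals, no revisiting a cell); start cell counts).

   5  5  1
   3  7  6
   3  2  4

Cheapest: r0c0 r1c0 r2c0 r2c1 r2c2
  5 + 3 + 3 + 2 + 4 = 17

17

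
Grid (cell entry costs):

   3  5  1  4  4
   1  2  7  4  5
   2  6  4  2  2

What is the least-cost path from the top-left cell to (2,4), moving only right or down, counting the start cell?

20

Path r0c0→r1c0→r1c1→r2c1→r2c2→r2c3→r2c4: 3 + 1 + 2 + 6 + 4 + 2 + 2 = 20.
For comparison, the top-then-right route costs 24.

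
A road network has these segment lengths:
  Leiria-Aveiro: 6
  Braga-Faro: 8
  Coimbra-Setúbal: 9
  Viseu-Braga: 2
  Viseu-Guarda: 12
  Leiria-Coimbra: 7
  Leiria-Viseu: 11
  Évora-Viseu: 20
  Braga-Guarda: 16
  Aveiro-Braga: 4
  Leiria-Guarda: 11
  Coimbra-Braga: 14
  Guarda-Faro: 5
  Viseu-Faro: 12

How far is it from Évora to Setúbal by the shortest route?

45

Some routes from Évora to Setúbal:
Évora → Viseu → Guarda → Leiria → Coimbra → Setúbal: 20 + 12 + 11 + 7 + 9 = 59
Évora → Viseu → Braga → Coimbra → Setúbal: 20 + 2 + 14 + 9 = 45
Évora → Viseu → Leiria → Coimbra → Setúbal: 20 + 11 + 7 + 9 = 47
Évora → Viseu → Braga → Aveiro → Leiria → Coimbra → Setúbal: 20 + 2 + 4 + 6 + 7 + 9 = 48
The minimum is 45.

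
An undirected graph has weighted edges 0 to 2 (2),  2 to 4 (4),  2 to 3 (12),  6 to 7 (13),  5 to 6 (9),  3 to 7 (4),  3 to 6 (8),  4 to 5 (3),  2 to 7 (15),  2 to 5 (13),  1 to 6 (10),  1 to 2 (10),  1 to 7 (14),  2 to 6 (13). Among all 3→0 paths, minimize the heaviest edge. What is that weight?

A few of the 3→0 routes:
3 -> 2 -> 0: max(12, 2) = 12
3 -> 6 -> 5 -> 4 -> 2 -> 0: max(8, 9, 3, 4, 2) = 9
3 -> 6 -> 1 -> 2 -> 0: max(8, 10, 10, 2) = 10
Smallest bottleneck: 9.

9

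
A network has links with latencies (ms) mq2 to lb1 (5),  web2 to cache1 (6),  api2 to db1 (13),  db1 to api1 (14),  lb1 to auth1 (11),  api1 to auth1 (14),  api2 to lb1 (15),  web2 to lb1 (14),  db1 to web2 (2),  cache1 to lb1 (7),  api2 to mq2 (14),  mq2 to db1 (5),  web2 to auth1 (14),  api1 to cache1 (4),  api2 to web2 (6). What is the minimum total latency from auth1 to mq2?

16

A few of the auth1→mq2 routes:
auth1-api1-cache1-lb1-mq2: 14 + 4 + 7 + 5 = 30
auth1-web2-db1-mq2: 14 + 2 + 5 = 21
auth1-lb1-mq2: 11 + 5 = 16
Best route has total 16 ms.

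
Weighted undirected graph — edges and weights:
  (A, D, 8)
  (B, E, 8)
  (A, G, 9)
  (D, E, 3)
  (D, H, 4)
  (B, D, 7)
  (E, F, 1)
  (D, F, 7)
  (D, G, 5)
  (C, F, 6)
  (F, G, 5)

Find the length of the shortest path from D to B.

7

Candidate routes:
D -> G -> F -> E -> B: 5 + 5 + 1 + 8 = 19
D -> F -> E -> B: 7 + 1 + 8 = 16
D -> B: 7
D -> E -> B: 3 + 8 = 11
D -> A -> G -> F -> E -> B: 8 + 9 + 5 + 1 + 8 = 31
Shortest: 7.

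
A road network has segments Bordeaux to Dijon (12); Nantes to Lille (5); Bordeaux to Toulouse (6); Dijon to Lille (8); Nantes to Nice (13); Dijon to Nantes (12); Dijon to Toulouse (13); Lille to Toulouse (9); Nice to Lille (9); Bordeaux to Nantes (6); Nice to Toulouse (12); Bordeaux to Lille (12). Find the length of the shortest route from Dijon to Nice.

Checking several routes:
Dijon-Lille-Nice: 8 + 9 = 17
Dijon-Lille-Toulouse-Nice: 8 + 9 + 12 = 29
Dijon-Nantes-Nice: 12 + 13 = 25
Dijon-Nantes-Lille-Nice: 12 + 5 + 9 = 26
Dijon-Toulouse-Nice: 13 + 12 = 25
Dijon-Lille-Nantes-Nice: 8 + 5 + 13 = 26
The minimum is 17 km.

17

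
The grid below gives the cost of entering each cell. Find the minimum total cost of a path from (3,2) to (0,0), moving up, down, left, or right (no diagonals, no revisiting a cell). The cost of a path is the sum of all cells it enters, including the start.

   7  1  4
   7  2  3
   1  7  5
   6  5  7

25

Cheapest: (3,2) (2,2) (1,2) (1,1) (0,1) (0,0)
  7 + 5 + 3 + 2 + 1 + 7 = 25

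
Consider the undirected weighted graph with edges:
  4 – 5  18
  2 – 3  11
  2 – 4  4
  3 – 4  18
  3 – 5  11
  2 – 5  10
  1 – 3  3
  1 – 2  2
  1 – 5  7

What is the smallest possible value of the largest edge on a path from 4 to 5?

7

Comparing a few candidate routes:
4-2-1-5: max(4, 2, 7) = 7
4-2-5: max(4, 10) = 10
4-2-3-1-5: max(4, 11, 3, 7) = 11
The minimum achievable maximum is 7.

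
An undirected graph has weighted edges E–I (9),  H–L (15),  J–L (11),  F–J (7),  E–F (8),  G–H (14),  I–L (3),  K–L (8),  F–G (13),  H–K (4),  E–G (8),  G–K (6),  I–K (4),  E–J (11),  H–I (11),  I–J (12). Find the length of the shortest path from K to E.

13

Comparing a few candidate routes:
K→H→I→E: 4 + 11 + 9 = 24
K→I→E: 4 + 9 = 13
K→L→I→E: 8 + 3 + 9 = 20
K→G→E: 6 + 8 = 14
Best route has total 13.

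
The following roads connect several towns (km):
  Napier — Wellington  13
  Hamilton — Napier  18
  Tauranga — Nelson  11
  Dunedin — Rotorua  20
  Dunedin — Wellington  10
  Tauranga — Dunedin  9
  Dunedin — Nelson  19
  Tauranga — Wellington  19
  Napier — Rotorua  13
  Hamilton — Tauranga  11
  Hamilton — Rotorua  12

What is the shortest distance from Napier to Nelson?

Checking several routes:
Napier-Hamilton-Tauranga-Nelson: 18 + 11 + 11 = 40
Napier-Wellington-Dunedin-Tauranga-Nelson: 13 + 10 + 9 + 11 = 43
Napier-Wellington-Dunedin-Nelson: 13 + 10 + 19 = 42
Napier-Wellington-Tauranga-Nelson: 13 + 19 + 11 = 43
Napier-Rotorua-Hamilton-Tauranga-Nelson: 13 + 12 + 11 + 11 = 47
Best route has total 40 km.

40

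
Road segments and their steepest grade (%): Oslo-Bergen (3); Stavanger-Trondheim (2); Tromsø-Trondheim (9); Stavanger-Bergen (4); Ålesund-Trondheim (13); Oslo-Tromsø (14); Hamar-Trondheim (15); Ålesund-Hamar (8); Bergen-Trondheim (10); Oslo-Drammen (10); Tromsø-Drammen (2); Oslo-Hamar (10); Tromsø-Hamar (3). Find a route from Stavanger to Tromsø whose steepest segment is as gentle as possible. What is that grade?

Some routes from Stavanger to Tromsø:
Stavanger → Bergen → Trondheim → Tromsø: max(4, 10, 9) = 10
Stavanger → Trondheim → Bergen → Oslo → Drammen → Tromsø: max(2, 10, 3, 10, 2) = 10
Stavanger → Trondheim → Tromsø: max(2, 9) = 9
Stavanger → Trondheim → Bergen → Oslo → Hamar → Tromsø: max(2, 10, 3, 10, 3) = 10
Stavanger → Bergen → Oslo → Drammen → Tromsø: max(4, 3, 10, 2) = 10
Stavanger → Bergen → Oslo → Hamar → Tromsø: max(4, 3, 10, 3) = 10
The minimum achievable maximum is 9%.

9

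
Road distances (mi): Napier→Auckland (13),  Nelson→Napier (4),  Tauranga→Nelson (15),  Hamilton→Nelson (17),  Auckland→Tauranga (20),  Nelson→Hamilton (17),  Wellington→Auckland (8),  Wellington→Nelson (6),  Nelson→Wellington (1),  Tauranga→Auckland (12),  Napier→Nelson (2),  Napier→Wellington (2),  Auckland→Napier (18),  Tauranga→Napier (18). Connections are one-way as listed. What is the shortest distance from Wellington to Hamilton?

23

Candidate routes:
Wellington-Auckland-Tauranga-Napier-Nelson-Hamilton: 8 + 20 + 18 + 2 + 17 = 65
Wellington-Auckland-Napier-Nelson-Hamilton: 8 + 18 + 2 + 17 = 45
Wellington-Nelson-Hamilton: 6 + 17 = 23
Wellington-Auckland-Tauranga-Nelson-Hamilton: 8 + 20 + 15 + 17 = 60
Best route has total 23 mi.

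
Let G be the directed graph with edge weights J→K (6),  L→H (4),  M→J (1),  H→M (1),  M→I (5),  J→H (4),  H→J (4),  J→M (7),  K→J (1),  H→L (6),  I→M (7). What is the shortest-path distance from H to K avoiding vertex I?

Routes from H to K avoiding I:
H → J → K: 4 + 6 = 10
H → M → J → K: 1 + 1 + 6 = 8
Best route has total 8.

8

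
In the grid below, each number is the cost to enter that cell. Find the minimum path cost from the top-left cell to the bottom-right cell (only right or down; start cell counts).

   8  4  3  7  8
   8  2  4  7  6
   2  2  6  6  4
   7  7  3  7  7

Path r0c0 → r0c1 → r1c1 → r2c1 → r2c2 → r2c3 → r2c4 → r3c4: 8 + 4 + 2 + 2 + 6 + 6 + 4 + 7 = 39.
For comparison, the top-then-right route costs 47.

39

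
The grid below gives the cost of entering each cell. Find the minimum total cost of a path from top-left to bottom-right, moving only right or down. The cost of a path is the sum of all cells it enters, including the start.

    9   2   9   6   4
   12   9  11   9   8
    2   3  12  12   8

Cheapest: [0,0]→[0,1]→[0,2]→[0,3]→[0,4]→[1,4]→[2,4]
  9 + 2 + 9 + 6 + 4 + 8 + 8 = 46

46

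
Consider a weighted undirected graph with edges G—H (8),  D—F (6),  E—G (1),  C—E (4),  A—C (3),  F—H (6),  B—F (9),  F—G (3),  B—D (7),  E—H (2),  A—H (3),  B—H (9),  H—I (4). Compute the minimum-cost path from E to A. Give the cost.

Checking several routes:
E → G → F → B → H → A: 1 + 3 + 9 + 9 + 3 = 25
E → H → A: 2 + 3 = 5
E → G → H → A: 1 + 8 + 3 = 12
E → G → F → H → A: 1 + 3 + 6 + 3 = 13
E → C → A: 4 + 3 = 7
Best route has total 5.

5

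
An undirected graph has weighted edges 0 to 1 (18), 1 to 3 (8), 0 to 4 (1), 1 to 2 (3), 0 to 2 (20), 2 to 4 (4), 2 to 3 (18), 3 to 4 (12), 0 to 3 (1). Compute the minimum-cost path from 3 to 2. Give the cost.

Comparing a few candidate routes:
3 -> 4 -> 2: 12 + 4 = 16
3 -> 1 -> 2: 8 + 3 = 11
3 -> 0 -> 4 -> 2: 1 + 1 + 4 = 6
The minimum is 6.

6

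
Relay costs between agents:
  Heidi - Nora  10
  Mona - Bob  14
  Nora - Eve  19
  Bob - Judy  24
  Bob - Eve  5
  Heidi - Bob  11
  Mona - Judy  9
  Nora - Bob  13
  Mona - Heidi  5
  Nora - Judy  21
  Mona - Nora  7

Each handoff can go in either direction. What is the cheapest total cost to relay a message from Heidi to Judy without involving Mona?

Comparing a few candidate routes:
Heidi-Bob-Judy: 11 + 24 = 35
Heidi-Bob-Nora-Judy: 11 + 13 + 21 = 45
Heidi-Nora-Judy: 10 + 21 = 31
Best route has total 31.

31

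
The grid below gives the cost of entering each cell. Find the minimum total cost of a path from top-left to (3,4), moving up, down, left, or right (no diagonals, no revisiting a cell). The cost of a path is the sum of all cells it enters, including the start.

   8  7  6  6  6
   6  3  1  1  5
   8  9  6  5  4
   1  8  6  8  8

Take r0c0 r1c0 r1c1 r1c2 r1c3 r1c4 r2c4 r3c4 for a total of 8 + 6 + 3 + 1 + 1 + 5 + 4 + 8 = 36.

36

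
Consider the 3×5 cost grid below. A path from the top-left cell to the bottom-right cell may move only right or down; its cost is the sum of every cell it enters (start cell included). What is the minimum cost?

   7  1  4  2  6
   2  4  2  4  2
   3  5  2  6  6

Path [0,0] [0,1] [0,2] [0,3] [1,3] [1,4] [2,4]: 7 + 1 + 4 + 2 + 4 + 2 + 6 = 26.
For comparison, the top-then-right route costs 28.

26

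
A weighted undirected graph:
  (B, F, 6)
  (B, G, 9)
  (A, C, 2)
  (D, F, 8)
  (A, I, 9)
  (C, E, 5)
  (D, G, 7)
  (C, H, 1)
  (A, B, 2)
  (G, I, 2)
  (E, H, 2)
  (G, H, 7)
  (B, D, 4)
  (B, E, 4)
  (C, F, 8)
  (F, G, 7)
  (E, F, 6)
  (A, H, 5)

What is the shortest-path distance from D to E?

Checking several routes:
D - B - A - H - E: 4 + 2 + 5 + 2 = 13
D - B - E: 4 + 4 = 8
D - B - A - C - H - E: 4 + 2 + 2 + 1 + 2 = 11
The minimum is 8.

8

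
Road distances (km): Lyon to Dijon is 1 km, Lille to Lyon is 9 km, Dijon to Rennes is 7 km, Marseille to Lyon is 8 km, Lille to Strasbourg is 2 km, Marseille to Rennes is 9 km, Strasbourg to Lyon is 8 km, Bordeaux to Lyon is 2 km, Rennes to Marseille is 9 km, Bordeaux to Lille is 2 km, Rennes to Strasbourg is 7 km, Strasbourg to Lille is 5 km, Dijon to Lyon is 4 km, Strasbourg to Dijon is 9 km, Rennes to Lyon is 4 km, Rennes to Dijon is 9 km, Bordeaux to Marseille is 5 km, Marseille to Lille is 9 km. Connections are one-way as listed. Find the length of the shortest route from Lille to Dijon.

10

Routes from Lille to Dijon:
Lille-Lyon-Dijon: 9 + 1 = 10
Lille-Strasbourg-Lyon-Dijon: 2 + 8 + 1 = 11
Lille-Strasbourg-Dijon: 2 + 9 = 11
Shortest: 10 km.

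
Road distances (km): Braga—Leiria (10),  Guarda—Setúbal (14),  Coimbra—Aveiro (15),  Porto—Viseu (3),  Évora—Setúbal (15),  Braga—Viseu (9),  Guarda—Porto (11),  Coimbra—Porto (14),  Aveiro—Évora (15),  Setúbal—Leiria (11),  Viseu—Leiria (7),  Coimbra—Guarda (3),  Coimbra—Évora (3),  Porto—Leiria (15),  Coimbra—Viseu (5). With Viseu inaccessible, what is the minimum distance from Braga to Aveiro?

51

Comparing a few candidate routes:
Braga -> Leiria -> Setúbal -> Évora -> Aveiro: 10 + 11 + 15 + 15 = 51
Braga -> Leiria -> Setúbal -> Guarda -> Coimbra -> Aveiro: 10 + 11 + 14 + 3 + 15 = 53
Braga -> Leiria -> Porto -> Guarda -> Coimbra -> Aveiro: 10 + 15 + 11 + 3 + 15 = 54
Braga -> Leiria -> Setúbal -> Évora -> Coimbra -> Aveiro: 10 + 11 + 15 + 3 + 15 = 54
Braga -> Leiria -> Porto -> Coimbra -> Aveiro: 10 + 15 + 14 + 15 = 54
Shortest: 51 km.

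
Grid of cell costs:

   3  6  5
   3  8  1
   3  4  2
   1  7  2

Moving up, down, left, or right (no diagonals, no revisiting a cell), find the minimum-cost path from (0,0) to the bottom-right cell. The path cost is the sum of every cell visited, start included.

Take r0c0→r1c0→r2c0→r2c1→r2c2→r3c2 for a total of 3 + 3 + 3 + 4 + 2 + 2 = 17.

17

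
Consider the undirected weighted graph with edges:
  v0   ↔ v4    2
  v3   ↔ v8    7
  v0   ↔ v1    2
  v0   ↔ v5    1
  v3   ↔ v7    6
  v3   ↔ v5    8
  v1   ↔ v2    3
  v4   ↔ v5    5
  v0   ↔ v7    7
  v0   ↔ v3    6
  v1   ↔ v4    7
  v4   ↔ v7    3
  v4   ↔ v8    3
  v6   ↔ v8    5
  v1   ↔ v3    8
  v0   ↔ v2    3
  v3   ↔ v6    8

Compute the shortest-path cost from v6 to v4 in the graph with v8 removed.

16

A few of the v6→v4 routes:
v6 - v3 - v5 - v0 - v4: 8 + 8 + 1 + 2 = 19
v6 - v3 - v7 - v4: 8 + 6 + 3 = 17
v6 - v3 - v0 - v4: 8 + 6 + 2 = 16
Best route has total 16.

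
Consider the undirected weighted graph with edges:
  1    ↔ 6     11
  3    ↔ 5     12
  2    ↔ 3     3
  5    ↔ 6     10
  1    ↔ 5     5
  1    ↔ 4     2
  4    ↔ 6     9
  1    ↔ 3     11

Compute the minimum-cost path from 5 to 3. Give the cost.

12

Routes from 5 to 3:
5→6→1→3: 10 + 11 + 11 = 32
5→1→3: 5 + 11 = 16
5→6→4→1→3: 10 + 9 + 2 + 11 = 32
5→3: 12
The minimum is 12.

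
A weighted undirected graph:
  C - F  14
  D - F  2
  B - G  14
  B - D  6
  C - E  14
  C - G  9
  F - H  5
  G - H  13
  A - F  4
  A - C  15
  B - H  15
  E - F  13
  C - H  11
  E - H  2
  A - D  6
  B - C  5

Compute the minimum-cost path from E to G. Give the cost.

15

A few of the E→G routes:
E - C - G: 14 + 9 = 23
E - H - G: 2 + 13 = 15
E - H - C - G: 2 + 11 + 9 = 22
E - H - F - D - B - G: 2 + 5 + 2 + 6 + 14 = 29
The minimum is 15.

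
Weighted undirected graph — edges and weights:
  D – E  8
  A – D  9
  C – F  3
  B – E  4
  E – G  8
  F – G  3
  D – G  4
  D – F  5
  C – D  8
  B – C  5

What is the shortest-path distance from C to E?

Some routes from C to E:
C→B→E: 5 + 4 = 9
C→D→E: 8 + 8 = 16
C→F→D→E: 3 + 5 + 8 = 16
C→F→G→E: 3 + 3 + 8 = 14
Best route has total 9.

9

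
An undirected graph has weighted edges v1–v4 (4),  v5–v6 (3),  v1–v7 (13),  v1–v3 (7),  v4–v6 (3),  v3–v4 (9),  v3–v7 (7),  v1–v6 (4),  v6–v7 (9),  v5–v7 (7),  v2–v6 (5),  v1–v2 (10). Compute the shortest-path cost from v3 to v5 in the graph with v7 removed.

Checking several routes:
v3 -> v4 -> v6 -> v5: 9 + 3 + 3 = 15
v3 -> v4 -> v1 -> v6 -> v5: 9 + 4 + 4 + 3 = 20
v3 -> v1 -> v6 -> v5: 7 + 4 + 3 = 14
v3 -> v1 -> v4 -> v6 -> v5: 7 + 4 + 3 + 3 = 17
Best route has total 14.

14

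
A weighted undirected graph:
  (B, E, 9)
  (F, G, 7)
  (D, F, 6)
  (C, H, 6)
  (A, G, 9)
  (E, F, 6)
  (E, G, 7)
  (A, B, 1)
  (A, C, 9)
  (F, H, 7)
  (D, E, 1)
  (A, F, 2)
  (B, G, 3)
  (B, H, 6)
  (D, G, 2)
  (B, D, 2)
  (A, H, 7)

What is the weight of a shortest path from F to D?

5

Some routes from F to D:
F→A→B→G→D: 2 + 1 + 3 + 2 = 8
F→G→D: 7 + 2 = 9
F→A→B→D: 2 + 1 + 2 = 5
F→E→D: 6 + 1 = 7
F→D: 6
The minimum is 5.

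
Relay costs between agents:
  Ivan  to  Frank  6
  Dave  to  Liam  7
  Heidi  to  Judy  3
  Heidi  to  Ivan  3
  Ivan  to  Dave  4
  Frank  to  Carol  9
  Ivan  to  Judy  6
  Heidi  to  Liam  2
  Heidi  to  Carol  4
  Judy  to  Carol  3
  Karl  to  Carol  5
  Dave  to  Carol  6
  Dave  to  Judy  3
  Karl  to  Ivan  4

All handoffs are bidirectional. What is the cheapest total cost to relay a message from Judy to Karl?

8

Checking several routes:
Judy-Carol-Karl: 3 + 5 = 8
Judy-Ivan-Karl: 6 + 4 = 10
Judy-Heidi-Ivan-Karl: 3 + 3 + 4 = 10
The minimum is 8.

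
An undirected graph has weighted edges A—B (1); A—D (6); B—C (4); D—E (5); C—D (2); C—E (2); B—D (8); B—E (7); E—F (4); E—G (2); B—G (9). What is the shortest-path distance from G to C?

4

Comparing a few candidate routes:
G - B - E - C: 9 + 7 + 2 = 18
G - B - A - D - C: 9 + 1 + 6 + 2 = 18
G - E - B - C: 2 + 7 + 4 = 13
G - E - C: 2 + 2 = 4
G - E - D - C: 2 + 5 + 2 = 9
G - B - C: 9 + 4 = 13
Shortest: 4.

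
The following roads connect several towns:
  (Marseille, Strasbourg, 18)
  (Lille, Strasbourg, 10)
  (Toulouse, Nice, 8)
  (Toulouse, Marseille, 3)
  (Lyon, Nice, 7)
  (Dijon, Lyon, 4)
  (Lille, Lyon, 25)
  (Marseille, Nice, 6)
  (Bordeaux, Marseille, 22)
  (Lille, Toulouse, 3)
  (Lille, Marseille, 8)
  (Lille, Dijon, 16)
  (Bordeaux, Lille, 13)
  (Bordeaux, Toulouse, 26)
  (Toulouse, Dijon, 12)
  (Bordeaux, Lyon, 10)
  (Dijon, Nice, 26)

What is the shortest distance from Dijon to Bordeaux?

14

A few of the Dijon→Bordeaux routes:
Dijon → Lyon → Nice → Toulouse → Lille → Bordeaux: 4 + 7 + 8 + 3 + 13 = 35
Dijon → Lyon → Nice → Marseille → Toulouse → Lille → Bordeaux: 4 + 7 + 6 + 3 + 3 + 13 = 36
Dijon → Lyon → Bordeaux: 4 + 10 = 14
Dijon → Toulouse → Lille → Bordeaux: 12 + 3 + 13 = 28
Dijon → Lille → Bordeaux: 16 + 13 = 29
The minimum is 14.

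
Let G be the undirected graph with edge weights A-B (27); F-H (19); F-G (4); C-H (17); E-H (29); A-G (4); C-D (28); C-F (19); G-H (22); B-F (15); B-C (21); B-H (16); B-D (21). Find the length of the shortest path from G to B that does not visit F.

31

A few of the G→B routes:
G-H-C-B: 22 + 17 + 21 = 60
G-H-B: 22 + 16 = 38
G-A-B: 4 + 27 = 31
Shortest: 31.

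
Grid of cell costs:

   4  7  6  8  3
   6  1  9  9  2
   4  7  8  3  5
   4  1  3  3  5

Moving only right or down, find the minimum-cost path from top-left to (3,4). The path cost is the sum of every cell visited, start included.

30

Take r0c0 -> r1c0 -> r1c1 -> r2c1 -> r3c1 -> r3c2 -> r3c3 -> r3c4 for a total of 4 + 6 + 1 + 7 + 1 + 3 + 3 + 5 = 30.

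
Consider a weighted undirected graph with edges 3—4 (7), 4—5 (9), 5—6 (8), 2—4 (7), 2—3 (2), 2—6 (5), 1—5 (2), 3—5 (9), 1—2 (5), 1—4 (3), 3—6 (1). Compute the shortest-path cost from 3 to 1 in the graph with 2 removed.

10

Comparing a few candidate routes:
3 -> 5 -> 1: 9 + 2 = 11
3 -> 6 -> 5 -> 1: 1 + 8 + 2 = 11
3 -> 4 -> 5 -> 1: 7 + 9 + 2 = 18
3 -> 4 -> 1: 7 + 3 = 10
3 -> 5 -> 4 -> 1: 9 + 9 + 3 = 21
The minimum is 10.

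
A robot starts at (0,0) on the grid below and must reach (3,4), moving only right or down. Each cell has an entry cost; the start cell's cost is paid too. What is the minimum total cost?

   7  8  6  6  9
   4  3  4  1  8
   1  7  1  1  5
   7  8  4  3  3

Take r0c0→r1c0→r1c1→r1c2→r1c3→r2c3→r3c3→r3c4 for a total of 7 + 4 + 3 + 4 + 1 + 1 + 3 + 3 = 26.
(Top row then right column would cost 52.)

26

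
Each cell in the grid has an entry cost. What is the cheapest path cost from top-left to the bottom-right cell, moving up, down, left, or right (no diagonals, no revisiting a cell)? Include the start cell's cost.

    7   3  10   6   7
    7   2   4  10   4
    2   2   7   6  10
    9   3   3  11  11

Path r0c0→r0c1→r1c1→r2c1→r3c1→r3c2→r3c3→r3c4: 7 + 3 + 2 + 2 + 3 + 3 + 11 + 11 = 42.

42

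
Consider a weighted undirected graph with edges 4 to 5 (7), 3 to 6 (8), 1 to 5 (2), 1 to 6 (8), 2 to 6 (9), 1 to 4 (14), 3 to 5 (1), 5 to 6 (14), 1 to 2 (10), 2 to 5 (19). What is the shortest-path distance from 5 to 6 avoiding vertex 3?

10

Comparing a few candidate routes:
5 → 6: 14
5 → 1 → 2 → 6: 2 + 10 + 9 = 21
5 → 2 → 6: 19 + 9 = 28
5 → 1 → 6: 2 + 8 = 10
5 → 2 → 1 → 6: 19 + 10 + 8 = 37
5 → 4 → 1 → 6: 7 + 14 + 8 = 29
The minimum is 10.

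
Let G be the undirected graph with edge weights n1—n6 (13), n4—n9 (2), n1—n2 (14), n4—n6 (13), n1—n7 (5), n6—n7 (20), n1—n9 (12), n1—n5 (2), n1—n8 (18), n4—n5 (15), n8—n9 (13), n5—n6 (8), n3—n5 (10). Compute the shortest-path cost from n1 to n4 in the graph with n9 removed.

17

A few of the n1→n4 routes:
n1 -> n6 -> n5 -> n4: 13 + 8 + 15 = 36
n1 -> n6 -> n4: 13 + 13 = 26
n1 -> n5 -> n4: 2 + 15 = 17
n1 -> n5 -> n6 -> n4: 2 + 8 + 13 = 23
The minimum is 17.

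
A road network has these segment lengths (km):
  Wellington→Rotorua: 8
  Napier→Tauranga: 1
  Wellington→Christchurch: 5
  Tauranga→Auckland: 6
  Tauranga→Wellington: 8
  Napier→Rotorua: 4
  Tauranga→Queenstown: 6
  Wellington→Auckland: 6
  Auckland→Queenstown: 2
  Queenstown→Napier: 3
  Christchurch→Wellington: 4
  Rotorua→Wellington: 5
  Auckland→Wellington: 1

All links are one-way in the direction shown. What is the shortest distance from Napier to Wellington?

Routes from Napier to Wellington:
Napier → Rotorua → Wellington: 4 + 5 = 9
Napier → Tauranga → Wellington: 1 + 8 = 9
Napier → Tauranga → Auckland → Wellington: 1 + 6 + 1 = 8
Shortest: 8 km.

8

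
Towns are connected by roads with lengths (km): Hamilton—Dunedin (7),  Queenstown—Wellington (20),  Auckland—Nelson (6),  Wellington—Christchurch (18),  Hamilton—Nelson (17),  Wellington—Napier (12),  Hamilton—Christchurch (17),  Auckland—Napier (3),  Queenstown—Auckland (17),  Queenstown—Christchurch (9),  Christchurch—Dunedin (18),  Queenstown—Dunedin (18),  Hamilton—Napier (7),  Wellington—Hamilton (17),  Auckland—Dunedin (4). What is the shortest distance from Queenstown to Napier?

Some routes from Queenstown to Napier:
Queenstown → Dunedin → Hamilton → Napier: 18 + 7 + 7 = 32
Queenstown → Dunedin → Auckland → Napier: 18 + 4 + 3 = 25
Queenstown → Christchurch → Hamilton → Napier: 9 + 17 + 7 = 33
Queenstown → Wellington → Napier: 20 + 12 = 32
Queenstown → Auckland → Napier: 17 + 3 = 20
Queenstown → Christchurch → Dunedin → Auckland → Napier: 9 + 18 + 4 + 3 = 34
The minimum is 20 km.

20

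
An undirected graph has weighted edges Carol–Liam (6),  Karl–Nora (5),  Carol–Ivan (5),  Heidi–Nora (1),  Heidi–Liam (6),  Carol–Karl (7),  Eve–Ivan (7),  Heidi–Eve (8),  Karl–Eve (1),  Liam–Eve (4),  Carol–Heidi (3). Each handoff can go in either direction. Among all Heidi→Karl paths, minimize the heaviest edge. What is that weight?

Comparing a few candidate routes:
Heidi → Liam → Eve → Karl: max(6, 4, 1) = 6
Heidi → Carol → Karl: max(3, 7) = 7
Heidi → Carol → Ivan → Eve → Karl: max(3, 5, 7, 1) = 7
Heidi → Liam → Eve → Ivan → Carol → Karl: max(6, 4, 7, 5, 7) = 7
Heidi → Carol → Liam → Eve → Karl: max(3, 6, 4, 1) = 6
Heidi → Nora → Karl: max(1, 5) = 5
Smallest bottleneck: 5.

5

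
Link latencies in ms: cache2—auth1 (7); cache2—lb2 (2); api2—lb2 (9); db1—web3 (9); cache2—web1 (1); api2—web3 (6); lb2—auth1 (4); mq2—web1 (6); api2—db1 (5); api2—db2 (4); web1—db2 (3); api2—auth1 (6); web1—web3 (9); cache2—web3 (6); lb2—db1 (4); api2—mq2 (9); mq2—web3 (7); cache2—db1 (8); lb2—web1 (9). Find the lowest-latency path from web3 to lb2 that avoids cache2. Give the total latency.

13

Comparing a few candidate routes:
web3 -> api2 -> auth1 -> lb2: 6 + 6 + 4 = 16
web3 -> api2 -> db2 -> web1 -> lb2: 6 + 4 + 3 + 9 = 22
web3 -> api2 -> db1 -> lb2: 6 + 5 + 4 = 15
web3 -> api2 -> lb2: 6 + 9 = 15
web3 -> web1 -> lb2: 9 + 9 = 18
web3 -> db1 -> lb2: 9 + 4 = 13
The minimum is 13 ms.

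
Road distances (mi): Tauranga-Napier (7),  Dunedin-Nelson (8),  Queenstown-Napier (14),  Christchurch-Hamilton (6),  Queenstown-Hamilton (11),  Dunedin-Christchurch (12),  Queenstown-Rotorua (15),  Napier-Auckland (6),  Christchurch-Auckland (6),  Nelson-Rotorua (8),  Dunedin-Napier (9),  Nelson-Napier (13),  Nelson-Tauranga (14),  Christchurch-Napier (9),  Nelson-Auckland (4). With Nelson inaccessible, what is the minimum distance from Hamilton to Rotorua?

26

Candidate routes:
Hamilton → Christchurch → Napier → Queenstown → Rotorua: 6 + 9 + 14 + 15 = 44
Hamilton → Christchurch → Auckland → Napier → Queenstown → Rotorua: 6 + 6 + 6 + 14 + 15 = 47
Hamilton → Queenstown → Rotorua: 11 + 15 = 26
Hamilton → Christchurch → Dunedin → Napier → Queenstown → Rotorua: 6 + 12 + 9 + 14 + 15 = 56
Best route has total 26 mi.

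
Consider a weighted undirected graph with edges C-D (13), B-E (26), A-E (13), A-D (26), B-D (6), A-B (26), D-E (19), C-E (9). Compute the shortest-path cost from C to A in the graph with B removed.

Candidate routes:
C - E - D - A: 9 + 19 + 26 = 54
C - D - E - A: 13 + 19 + 13 = 45
C - D - A: 13 + 26 = 39
C - E - A: 9 + 13 = 22
The minimum is 22.

22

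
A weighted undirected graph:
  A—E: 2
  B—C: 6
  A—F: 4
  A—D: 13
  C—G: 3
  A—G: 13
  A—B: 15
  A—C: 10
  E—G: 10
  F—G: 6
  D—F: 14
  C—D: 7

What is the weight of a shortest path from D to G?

10

Checking several routes:
D→C→G: 7 + 3 = 10
D→A→F→G: 13 + 4 + 6 = 23
D→F→G: 14 + 6 = 20
Best route has total 10.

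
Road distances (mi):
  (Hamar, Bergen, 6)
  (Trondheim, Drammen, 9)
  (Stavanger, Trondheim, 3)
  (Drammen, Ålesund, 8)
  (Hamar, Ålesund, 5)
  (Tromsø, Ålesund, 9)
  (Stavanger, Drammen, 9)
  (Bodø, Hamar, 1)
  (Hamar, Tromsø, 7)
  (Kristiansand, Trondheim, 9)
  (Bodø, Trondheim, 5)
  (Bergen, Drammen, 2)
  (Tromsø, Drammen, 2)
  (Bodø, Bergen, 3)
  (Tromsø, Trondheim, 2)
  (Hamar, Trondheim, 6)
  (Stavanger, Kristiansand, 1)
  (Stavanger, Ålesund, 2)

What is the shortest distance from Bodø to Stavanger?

8

A few of the Bodø→Stavanger routes:
Bodø - Hamar - Trondheim - Stavanger: 1 + 6 + 3 = 10
Bodø - Hamar - Ålesund - Stavanger: 1 + 5 + 2 = 8
Bodø - Trondheim - Stavanger: 5 + 3 = 8
Bodø - Bergen - Drammen - Tromsø - Trondheim - Stavanger: 3 + 2 + 2 + 2 + 3 = 12
Shortest: 8 mi.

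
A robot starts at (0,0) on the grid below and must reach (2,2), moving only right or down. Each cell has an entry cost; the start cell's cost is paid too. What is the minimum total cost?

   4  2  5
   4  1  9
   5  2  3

12

Best path: r0c0 r0c1 r1c1 r2c1 r2c2
Cost: 4 + 2 + 1 + 2 + 3 = 12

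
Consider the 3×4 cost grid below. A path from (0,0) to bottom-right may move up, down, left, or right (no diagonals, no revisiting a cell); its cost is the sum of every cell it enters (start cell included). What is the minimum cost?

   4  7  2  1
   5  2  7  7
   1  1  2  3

16

Cheapest: [0,0] [1,0] [2,0] [2,1] [2,2] [2,3]
  4 + 5 + 1 + 1 + 2 + 3 = 16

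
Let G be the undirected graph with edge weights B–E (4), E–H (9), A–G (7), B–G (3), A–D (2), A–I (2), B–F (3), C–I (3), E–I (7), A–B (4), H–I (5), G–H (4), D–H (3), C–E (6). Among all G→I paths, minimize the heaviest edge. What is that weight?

4

A few of the G→I routes:
G→H→D→A→I: max(4, 3, 2, 2) = 4
G→B→A→D→H→I: max(3, 4, 2, 3, 5) = 5
G→B→A→I: max(3, 4, 2) = 4
The minimum achievable maximum is 4.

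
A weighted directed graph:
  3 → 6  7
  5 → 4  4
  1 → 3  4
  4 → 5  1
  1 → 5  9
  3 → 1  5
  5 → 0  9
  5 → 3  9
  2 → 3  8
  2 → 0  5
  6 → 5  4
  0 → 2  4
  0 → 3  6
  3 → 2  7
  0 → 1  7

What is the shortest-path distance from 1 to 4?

13

Paths from 1 to 4:
1-3-6-5-4: 4 + 7 + 4 + 4 = 19
1-5-4: 9 + 4 = 13
The minimum is 13.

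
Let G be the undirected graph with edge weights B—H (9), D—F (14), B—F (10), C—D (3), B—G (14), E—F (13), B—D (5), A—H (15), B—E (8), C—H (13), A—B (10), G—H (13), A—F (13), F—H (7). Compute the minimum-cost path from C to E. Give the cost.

16

Some routes from C to E:
C - D - F - E: 3 + 14 + 13 = 30
C - D - B - E: 3 + 5 + 8 = 16
C - H - B - E: 13 + 9 + 8 = 30
The minimum is 16.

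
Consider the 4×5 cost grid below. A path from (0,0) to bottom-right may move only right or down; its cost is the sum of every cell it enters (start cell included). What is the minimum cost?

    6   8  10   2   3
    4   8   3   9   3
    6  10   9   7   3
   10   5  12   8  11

46

Take (0,0) → (0,1) → (0,2) → (0,3) → (0,4) → (1,4) → (2,4) → (3,4) for a total of 6 + 8 + 10 + 2 + 3 + 3 + 3 + 11 = 46.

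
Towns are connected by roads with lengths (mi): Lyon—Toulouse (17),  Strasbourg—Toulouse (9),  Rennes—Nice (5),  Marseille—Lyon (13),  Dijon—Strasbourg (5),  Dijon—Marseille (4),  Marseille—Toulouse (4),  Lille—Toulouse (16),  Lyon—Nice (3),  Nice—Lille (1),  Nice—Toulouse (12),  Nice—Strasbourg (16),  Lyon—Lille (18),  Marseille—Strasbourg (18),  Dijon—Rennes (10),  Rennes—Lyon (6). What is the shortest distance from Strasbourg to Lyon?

19

Some routes from Strasbourg to Lyon:
Strasbourg → Dijon → Rennes → Lyon: 5 + 10 + 6 = 21
Strasbourg → Dijon → Marseille → Lyon: 5 + 4 + 13 = 22
Strasbourg → Dijon → Rennes → Nice → Lyon: 5 + 10 + 5 + 3 = 23
Strasbourg → Nice → Lyon: 16 + 3 = 19
Best route has total 19 mi.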